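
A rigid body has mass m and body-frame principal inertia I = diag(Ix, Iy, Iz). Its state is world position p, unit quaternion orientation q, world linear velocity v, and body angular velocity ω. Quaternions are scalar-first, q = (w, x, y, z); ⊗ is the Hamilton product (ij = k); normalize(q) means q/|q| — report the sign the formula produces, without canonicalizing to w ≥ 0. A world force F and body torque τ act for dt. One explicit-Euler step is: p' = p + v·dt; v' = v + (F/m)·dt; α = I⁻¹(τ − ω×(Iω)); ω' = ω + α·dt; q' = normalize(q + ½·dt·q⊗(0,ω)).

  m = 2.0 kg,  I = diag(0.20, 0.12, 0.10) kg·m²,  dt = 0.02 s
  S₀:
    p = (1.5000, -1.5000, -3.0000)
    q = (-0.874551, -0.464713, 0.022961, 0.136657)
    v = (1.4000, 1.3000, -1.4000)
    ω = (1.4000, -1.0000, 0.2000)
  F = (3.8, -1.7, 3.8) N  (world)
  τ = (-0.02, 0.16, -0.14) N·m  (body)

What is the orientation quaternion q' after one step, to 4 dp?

q⊗(0,ω) = (0.6462278, -1.0831222, 1.1588134, 0.2576574)
updated quaternion q' = (-0.8680, -0.4755, 0.0345, 0.1392)

q' = (-0.8680, -0.4755, 0.0345, 0.1392)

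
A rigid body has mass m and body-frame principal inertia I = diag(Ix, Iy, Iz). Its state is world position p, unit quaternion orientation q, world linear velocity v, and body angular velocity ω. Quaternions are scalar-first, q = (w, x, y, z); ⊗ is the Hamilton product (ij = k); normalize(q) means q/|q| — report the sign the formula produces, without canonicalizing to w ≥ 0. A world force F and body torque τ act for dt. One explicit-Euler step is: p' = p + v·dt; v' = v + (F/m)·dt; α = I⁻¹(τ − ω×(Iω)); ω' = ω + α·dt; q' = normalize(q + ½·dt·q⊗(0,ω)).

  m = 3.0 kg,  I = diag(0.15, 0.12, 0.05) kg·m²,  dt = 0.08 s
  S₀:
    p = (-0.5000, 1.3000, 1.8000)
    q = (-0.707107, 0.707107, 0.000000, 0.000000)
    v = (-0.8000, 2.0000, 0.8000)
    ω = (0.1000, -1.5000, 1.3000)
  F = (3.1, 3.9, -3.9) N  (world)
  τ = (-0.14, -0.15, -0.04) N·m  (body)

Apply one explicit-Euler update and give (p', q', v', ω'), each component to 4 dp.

p' = (-0.5640, 1.4600, 1.8640)
q' = (-0.7077, 0.7021, 0.0056, -0.0789)
v' = (-0.7173, 2.1040, 0.6960)
ω' = (-0.0475, -1.6087, 1.2288)

(τ − ω×Iω)/I = (-1.8433, -1.3583, -0.8900)
new body rate ω' = (-0.0475, -1.6087, 1.2288)
2q̇ = q⊗(0,ω) = (-0.0707107, -0.0707107, 0.1414214, -1.9798996)
q + ½dt·q⊗(0,ω), renormalized = (-0.7077, 0.7021, 0.0056, -0.0789)
p' = p + v·dt = (-0.5640, 1.4600, 1.8640)
new velocity v' = (-0.7173, 2.1040, 0.6960)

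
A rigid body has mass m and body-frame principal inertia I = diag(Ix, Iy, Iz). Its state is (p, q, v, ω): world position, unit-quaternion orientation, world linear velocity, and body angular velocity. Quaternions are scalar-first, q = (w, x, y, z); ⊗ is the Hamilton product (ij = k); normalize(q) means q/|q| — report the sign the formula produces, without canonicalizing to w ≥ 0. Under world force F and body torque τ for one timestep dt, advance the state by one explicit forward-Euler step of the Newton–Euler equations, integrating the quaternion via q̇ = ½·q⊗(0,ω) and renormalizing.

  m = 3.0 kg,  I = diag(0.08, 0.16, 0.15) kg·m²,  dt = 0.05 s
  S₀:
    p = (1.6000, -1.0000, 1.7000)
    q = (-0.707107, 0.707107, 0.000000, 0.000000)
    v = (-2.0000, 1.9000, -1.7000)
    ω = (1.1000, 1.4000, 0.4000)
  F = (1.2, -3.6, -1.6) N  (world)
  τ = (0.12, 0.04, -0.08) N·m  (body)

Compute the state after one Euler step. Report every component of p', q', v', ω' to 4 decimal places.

p' = p + v·dt = (1.5000, -0.9050, 1.6150)
v' = v + a·dt = (-1.9800, 1.8400, -1.7267)
angular accel α = (1.5700, 0.4425, -1.3547)
new body rate ω' = (1.1785, 1.4221, 0.3323)
Hamilton product q⊗(0,ω) = (-0.7778177, -0.7778177, -1.2727926, 0.7071070)
updated quaternion q' = (-0.7258, 0.6869, -0.0318, 0.0177)

p' = (1.5000, -0.9050, 1.6150)
q' = (-0.7258, 0.6869, -0.0318, 0.0177)
v' = (-1.9800, 1.8400, -1.7267)
ω' = (1.1785, 1.4221, 0.3323)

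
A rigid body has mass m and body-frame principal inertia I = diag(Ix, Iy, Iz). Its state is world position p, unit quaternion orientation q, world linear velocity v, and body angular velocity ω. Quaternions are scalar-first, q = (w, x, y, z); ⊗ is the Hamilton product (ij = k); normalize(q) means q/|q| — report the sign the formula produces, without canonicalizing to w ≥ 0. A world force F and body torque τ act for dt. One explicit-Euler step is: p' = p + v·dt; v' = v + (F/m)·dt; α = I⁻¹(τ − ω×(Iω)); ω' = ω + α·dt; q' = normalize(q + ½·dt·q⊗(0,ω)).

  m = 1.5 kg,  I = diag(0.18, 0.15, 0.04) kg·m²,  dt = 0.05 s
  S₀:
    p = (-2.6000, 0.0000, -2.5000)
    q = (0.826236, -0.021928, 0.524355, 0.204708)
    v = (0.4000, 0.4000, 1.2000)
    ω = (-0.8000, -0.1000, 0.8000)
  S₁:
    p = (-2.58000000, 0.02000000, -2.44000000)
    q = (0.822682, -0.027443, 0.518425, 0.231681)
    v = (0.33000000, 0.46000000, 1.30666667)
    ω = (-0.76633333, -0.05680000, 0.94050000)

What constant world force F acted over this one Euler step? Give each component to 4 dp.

velocity change Δv = (-0.07000000, 0.06000000, 0.10666667)
F = m·Δv/dt = (-2.1000, 1.8000, 3.2000)

F = (-2.1000, 1.8000, 3.2000)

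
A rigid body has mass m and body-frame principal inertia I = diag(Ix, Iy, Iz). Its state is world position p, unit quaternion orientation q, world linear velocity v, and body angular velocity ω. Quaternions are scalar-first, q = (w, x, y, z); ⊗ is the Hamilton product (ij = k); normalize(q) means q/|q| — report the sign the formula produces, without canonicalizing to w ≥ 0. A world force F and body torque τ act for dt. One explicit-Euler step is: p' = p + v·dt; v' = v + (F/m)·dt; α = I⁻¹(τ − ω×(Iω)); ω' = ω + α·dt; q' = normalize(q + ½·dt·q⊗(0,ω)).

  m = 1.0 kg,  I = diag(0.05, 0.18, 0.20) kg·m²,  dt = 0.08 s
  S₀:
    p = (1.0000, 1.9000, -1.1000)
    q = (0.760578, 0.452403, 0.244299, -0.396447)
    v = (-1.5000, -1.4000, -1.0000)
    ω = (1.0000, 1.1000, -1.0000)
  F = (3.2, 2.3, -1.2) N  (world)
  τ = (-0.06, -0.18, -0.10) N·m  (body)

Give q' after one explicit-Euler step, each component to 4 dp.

Hamilton product q⊗(0,ω) = (-1.1175789, 0.9523707, 0.8925918, -0.5072337)
q' = normalize(q + ½dt·q⊗(0,ω)) = (0.7140, 0.4892, 0.2793, -0.4157)

q' = (0.7140, 0.4892, 0.2793, -0.4157)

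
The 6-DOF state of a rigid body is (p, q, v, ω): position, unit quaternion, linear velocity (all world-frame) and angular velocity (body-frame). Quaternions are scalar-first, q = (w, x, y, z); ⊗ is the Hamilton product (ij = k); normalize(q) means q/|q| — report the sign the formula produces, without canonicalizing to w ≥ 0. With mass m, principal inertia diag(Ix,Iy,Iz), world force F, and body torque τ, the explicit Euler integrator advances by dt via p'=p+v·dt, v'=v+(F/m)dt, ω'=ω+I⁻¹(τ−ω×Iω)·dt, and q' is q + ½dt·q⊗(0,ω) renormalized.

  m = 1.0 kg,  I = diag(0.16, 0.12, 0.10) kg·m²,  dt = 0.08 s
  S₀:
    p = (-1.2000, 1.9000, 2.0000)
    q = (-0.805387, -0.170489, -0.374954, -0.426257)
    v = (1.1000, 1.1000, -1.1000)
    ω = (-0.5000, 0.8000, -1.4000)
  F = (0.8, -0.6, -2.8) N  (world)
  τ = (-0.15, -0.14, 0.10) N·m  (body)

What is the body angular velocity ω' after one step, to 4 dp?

ω' = (-0.5862, 0.6787, -1.3328)

(τ − ω×Iω)/I = (-1.0775, -1.5167, 0.8400)
ω' = ω + α·dt = (-0.5862, 0.6787, -1.3328)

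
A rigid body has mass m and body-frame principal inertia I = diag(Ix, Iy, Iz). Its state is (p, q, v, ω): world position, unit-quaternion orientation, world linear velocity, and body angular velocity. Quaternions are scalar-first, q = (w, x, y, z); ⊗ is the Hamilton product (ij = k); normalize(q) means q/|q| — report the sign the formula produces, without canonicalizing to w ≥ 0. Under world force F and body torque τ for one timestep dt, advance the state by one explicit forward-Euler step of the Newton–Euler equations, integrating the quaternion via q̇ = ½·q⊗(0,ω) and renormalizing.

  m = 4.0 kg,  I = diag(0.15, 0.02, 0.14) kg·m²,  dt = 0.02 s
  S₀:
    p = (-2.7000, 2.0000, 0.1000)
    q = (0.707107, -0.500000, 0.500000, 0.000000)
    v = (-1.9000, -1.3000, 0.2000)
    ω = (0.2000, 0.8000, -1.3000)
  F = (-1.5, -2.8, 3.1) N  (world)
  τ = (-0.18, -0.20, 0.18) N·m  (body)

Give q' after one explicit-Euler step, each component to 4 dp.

2q̇ = q⊗(0,ω) = (-0.3000000, -0.5085786, -0.0843144, -1.4192391)
updated quaternion q' = (0.7040, -0.5050, 0.4991, -0.0142)

q' = (0.7040, -0.5050, 0.4991, -0.0142)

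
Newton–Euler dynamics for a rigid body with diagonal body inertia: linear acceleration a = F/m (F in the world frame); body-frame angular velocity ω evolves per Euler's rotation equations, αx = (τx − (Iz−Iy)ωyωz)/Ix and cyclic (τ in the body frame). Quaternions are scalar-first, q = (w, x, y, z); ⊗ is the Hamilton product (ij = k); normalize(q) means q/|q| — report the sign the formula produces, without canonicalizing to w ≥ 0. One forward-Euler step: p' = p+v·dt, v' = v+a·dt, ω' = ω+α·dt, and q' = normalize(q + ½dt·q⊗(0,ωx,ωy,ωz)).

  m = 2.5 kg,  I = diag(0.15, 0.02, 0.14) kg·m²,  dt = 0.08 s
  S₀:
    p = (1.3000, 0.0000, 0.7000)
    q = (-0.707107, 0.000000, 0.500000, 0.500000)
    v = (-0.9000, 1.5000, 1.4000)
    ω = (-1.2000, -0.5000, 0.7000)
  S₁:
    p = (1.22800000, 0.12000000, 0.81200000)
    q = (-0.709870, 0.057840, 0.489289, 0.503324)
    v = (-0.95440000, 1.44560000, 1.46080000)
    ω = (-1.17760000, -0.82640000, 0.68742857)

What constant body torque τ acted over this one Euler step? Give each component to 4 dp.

τ = (0.0000, -0.0900, -0.1000)

rate change Δω = (0.02240000, -0.32640000, -0.01257143)
gyro term ω₀×Iω₀ = (-0.0420, -0.0084, -0.0780)
applied torque τ = (0.0000, -0.0900, -0.1000)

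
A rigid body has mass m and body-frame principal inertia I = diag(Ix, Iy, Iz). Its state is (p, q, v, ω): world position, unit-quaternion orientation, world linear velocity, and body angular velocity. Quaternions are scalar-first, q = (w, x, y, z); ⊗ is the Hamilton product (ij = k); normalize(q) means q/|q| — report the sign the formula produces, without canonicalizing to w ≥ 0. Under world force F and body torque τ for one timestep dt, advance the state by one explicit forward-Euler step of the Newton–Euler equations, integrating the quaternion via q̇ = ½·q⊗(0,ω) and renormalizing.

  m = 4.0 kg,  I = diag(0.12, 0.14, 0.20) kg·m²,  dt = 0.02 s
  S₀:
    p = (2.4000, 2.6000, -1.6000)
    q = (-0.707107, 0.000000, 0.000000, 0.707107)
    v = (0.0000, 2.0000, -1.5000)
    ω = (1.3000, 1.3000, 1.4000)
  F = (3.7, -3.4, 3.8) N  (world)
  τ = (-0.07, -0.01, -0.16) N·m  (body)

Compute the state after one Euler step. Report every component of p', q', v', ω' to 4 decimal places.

p' = (2.4000, 2.6400, -1.6300)
q' = (-0.7168, -0.0184, 0.0000, 0.6970)
v' = (0.0185, 1.9830, -1.4810)
ω' = (1.2701, 1.3194, 1.3806)

p' = p + v·dt = (2.4000, 2.6400, -1.6300)
v + (F/m)dt = (0.0185, 1.9830, -1.4810)
gyro term ω×Iω = (0.1092, -0.1456, 0.0338)
α = I⁻¹(τ − ω×Iω) = (-1.4933, 0.9686, -0.9690)
new body rate ω' = (1.2701, 1.3194, 1.3806)
q⊗(0,ω) = (-0.9899498, -1.8384782, 0.0000000, -0.9899498)
q' = normalize(q + ½dt·q⊗(0,ω)) = (-0.7168, -0.0184, 0.0000, 0.6970)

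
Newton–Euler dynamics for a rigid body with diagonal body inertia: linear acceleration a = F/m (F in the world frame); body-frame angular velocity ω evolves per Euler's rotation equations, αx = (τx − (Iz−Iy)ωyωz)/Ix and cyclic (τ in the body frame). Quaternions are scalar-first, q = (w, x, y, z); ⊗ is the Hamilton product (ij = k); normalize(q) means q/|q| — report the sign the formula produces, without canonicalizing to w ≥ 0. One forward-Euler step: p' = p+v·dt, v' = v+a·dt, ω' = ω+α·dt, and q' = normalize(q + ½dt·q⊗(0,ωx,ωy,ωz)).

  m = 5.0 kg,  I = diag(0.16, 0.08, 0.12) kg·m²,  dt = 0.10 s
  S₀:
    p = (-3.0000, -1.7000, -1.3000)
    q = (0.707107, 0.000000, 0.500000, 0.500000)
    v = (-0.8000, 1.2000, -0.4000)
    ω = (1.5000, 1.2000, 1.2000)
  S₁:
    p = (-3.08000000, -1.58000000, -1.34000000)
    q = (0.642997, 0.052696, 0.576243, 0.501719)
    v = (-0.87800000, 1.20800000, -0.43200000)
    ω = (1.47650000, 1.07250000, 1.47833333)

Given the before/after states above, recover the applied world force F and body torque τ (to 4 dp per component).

ω₁ − ω₀ = (-0.02350000, -0.12750000, 0.27833333)
gyro term ω₀×Iω₀ = (0.0576, 0.0720, -0.1440)
I·α + gyro = (0.0200, -0.0300, 0.1900)
velocity change Δv = (-0.07800000, 0.00800000, -0.03200000)
m·(v₁−v₀)/dt = (-3.9000, 0.4000, -1.6000)

F = (-3.9000, 0.4000, -1.6000)
τ = (0.0200, -0.0300, 0.1900)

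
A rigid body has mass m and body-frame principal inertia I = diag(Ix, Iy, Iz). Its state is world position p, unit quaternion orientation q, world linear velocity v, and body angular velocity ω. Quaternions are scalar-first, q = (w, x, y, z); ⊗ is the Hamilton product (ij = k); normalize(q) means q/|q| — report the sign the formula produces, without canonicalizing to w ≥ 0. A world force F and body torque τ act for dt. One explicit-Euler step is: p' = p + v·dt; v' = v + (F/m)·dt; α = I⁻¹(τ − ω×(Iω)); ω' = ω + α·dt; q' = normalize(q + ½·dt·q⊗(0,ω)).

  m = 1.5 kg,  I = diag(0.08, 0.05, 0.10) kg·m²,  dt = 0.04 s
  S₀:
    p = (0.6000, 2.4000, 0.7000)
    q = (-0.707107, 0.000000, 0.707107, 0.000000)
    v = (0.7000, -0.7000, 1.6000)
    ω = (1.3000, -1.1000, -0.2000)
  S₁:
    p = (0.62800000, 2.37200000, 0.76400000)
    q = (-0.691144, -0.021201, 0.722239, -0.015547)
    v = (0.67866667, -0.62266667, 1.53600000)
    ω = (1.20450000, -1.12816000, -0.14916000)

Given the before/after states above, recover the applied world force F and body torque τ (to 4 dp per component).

Δω = ω₁−ω₀ = (-0.09550000, -0.02816000, 0.05084000)
ω₀×(Iω₀) = (0.0110, 0.0052, 0.0429)
applied torque τ = (-0.1800, -0.0300, 0.1700)
v₁ − v₀ = (-0.02133333, 0.07733333, -0.06400000)
m·(v₁−v₀)/dt = (-0.8000, 2.9000, -2.4000)

F = (-0.8000, 2.9000, -2.4000)
τ = (-0.1800, -0.0300, 0.1700)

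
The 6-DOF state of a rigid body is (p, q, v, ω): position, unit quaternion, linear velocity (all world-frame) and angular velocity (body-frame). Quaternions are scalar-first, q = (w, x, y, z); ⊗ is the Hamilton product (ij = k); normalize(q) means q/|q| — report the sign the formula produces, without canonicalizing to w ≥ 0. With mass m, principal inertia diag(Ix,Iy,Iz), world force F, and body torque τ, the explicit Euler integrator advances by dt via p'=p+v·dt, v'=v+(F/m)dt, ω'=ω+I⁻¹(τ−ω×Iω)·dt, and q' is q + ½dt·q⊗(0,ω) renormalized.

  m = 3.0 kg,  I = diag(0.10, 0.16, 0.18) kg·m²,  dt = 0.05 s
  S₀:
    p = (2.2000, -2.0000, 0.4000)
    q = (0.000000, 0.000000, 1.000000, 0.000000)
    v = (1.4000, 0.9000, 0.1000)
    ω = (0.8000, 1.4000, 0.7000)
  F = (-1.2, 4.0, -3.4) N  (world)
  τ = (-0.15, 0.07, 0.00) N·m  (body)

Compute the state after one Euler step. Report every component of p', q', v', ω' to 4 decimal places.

p' = (2.2700, -1.9550, 0.4050)
q' = (-0.0350, 0.0175, 0.9990, -0.0200)
v' = (1.3800, 0.9667, 0.0433)
ω' = (0.7152, 1.4359, 0.6813)

angular accel α = (-1.6960, 0.7175, -0.3733)
new body rate ω' = (0.7152, 1.4359, 0.6813)
q⊗(0,ω) = (-1.4000000, 0.7000000, 0.0000000, -0.8000000)
q' = normalize(q + ½dt·q⊗(0,ω)) = (-0.0350, 0.0175, 0.9990, -0.0200)
a = F/m = (-0.4000, 1.3333, -1.1333)
p' = p + v·dt = (2.2700, -1.9550, 0.4050)
v' = v + a·dt = (1.3800, 0.9667, 0.0433)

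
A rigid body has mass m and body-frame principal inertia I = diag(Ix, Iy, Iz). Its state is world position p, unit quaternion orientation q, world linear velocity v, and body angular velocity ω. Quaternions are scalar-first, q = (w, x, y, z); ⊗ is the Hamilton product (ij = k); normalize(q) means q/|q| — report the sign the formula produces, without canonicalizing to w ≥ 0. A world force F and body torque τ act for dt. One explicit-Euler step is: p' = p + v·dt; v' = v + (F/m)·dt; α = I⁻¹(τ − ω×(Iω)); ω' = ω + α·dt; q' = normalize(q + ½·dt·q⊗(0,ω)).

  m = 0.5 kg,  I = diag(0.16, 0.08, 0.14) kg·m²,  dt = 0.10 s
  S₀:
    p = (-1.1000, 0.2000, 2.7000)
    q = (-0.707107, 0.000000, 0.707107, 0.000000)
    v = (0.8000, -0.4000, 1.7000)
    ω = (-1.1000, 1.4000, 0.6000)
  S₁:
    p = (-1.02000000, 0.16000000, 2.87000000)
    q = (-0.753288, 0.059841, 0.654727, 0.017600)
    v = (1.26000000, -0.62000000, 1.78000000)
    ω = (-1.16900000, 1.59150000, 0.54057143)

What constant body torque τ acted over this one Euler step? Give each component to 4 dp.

τ = (-0.0600, 0.1400, 0.0400)

ω₁ − ω₀ = (-0.06900000, 0.19150000, -0.05942857)
gyro term ω₀×Iω₀ = (0.0504, -0.0132, 0.1232)
applied torque τ = (-0.0600, 0.1400, 0.0400)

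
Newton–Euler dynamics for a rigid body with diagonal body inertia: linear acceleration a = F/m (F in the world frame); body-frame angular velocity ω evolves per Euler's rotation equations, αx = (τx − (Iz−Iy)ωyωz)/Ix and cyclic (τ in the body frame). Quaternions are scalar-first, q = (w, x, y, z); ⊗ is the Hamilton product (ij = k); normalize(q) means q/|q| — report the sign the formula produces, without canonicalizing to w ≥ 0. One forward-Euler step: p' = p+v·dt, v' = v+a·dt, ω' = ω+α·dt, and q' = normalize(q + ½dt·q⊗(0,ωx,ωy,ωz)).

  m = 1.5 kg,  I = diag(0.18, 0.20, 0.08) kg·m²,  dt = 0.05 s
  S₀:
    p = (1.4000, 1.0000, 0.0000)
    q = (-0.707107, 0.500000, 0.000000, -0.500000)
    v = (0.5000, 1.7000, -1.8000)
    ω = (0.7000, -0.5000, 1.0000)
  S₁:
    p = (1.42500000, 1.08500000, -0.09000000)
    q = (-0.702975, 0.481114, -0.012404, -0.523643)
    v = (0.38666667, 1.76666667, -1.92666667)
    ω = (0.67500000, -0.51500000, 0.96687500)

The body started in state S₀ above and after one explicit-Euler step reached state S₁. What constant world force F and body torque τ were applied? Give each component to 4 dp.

Δv = v₁−v₀ = (-0.11333333, 0.06666667, -0.12666667)
applied force F = (-3.4000, 2.0000, -3.8000)
rate change Δω = (-0.02500000, -0.01500000, -0.03312500)
precession coupling = (0.0600, 0.0700, -0.0070)
τ = I·(Δω/dt) + ω₀×(Iω₀) = (-0.0300, 0.0100, -0.0600)

F = (-3.4000, 2.0000, -3.8000)
τ = (-0.0300, 0.0100, -0.0600)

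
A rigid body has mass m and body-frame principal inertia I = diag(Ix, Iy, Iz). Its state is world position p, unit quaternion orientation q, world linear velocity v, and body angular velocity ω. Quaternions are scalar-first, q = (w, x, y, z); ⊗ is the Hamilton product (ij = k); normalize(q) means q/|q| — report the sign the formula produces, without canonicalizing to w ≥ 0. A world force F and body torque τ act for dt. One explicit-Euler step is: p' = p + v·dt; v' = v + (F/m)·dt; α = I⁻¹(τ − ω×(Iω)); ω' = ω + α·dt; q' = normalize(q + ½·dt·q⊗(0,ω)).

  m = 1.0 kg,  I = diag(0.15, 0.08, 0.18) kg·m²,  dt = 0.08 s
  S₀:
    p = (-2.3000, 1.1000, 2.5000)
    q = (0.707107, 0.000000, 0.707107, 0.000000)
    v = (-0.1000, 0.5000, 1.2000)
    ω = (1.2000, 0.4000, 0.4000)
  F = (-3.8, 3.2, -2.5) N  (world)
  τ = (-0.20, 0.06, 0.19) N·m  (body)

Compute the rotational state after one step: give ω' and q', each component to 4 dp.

precession coupling ω×(Iω) = (0.0160, -0.0144, -0.0336)
angular accel α = (-1.4400, 0.9300, 1.2422)
ω + α·dt = (1.0848, 0.4744, 0.4994)
Hamilton product q⊗(0,ω) = (-0.2828428, 1.1313712, 0.2828428, -0.5656856)
q' = normalize(q + ½dt·q⊗(0,ω)) = (0.6948, 0.0452, 0.7174, -0.0226)

ω' = (1.0848, 0.4744, 0.4994)
q' = (0.6948, 0.0452, 0.7174, -0.0226)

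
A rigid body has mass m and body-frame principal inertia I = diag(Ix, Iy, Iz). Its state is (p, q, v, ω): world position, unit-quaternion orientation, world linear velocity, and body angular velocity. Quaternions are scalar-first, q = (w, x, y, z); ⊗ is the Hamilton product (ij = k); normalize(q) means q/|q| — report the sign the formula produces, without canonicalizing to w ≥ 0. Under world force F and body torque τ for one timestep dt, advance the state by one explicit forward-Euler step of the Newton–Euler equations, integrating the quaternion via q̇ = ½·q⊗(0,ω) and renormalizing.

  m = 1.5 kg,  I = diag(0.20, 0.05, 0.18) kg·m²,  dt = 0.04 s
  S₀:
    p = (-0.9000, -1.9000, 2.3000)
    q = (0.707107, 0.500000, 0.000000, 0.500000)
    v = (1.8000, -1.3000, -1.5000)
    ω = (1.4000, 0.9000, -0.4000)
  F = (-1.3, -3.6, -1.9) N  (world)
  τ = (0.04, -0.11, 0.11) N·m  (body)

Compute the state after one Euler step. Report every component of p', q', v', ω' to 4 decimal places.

precession coupling ω×(Iω) = (-0.0468, -0.0112, -0.1890)
(τ − ω×Iω)/I = (0.4340, -1.9760, 1.6611)
ω + α·dt = (1.4174, 0.8210, -0.3336)
2q̇ = q⊗(0,ω) = (-0.5000000, 0.5399498, 1.5363963, 0.1671572)
q + ½dt·q⊗(0,ω), renormalized = (0.6967, 0.5105, 0.0307, 0.5030)
a = (-0.8667, -2.4000, -1.2667)
new position p' = (-0.8280, -1.9520, 2.2400)
v' = v + a·dt = (1.7653, -1.3960, -1.5507)

p' = (-0.8280, -1.9520, 2.2400)
q' = (0.6967, 0.5105, 0.0307, 0.5030)
v' = (1.7653, -1.3960, -1.5507)
ω' = (1.4174, 0.8210, -0.3336)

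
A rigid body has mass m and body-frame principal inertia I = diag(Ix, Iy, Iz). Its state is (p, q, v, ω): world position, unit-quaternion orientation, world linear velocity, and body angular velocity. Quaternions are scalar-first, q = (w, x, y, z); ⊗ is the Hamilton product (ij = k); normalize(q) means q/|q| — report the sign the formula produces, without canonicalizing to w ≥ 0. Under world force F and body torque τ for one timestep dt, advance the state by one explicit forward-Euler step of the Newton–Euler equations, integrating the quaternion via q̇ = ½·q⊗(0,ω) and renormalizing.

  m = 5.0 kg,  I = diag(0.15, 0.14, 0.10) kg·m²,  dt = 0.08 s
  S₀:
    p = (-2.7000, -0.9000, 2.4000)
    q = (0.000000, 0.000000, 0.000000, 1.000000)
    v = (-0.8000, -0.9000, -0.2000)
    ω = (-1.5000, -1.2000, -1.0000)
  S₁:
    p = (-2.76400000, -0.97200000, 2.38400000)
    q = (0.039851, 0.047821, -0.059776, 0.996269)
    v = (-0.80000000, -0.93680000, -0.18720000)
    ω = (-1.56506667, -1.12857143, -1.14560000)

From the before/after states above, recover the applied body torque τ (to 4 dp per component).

τ = (-0.1700, 0.2000, -0.2000)

ω₁ − ω₀ = (-0.06506667, 0.07142857, -0.14560000)
I·α + gyro = (-0.1700, 0.2000, -0.2000)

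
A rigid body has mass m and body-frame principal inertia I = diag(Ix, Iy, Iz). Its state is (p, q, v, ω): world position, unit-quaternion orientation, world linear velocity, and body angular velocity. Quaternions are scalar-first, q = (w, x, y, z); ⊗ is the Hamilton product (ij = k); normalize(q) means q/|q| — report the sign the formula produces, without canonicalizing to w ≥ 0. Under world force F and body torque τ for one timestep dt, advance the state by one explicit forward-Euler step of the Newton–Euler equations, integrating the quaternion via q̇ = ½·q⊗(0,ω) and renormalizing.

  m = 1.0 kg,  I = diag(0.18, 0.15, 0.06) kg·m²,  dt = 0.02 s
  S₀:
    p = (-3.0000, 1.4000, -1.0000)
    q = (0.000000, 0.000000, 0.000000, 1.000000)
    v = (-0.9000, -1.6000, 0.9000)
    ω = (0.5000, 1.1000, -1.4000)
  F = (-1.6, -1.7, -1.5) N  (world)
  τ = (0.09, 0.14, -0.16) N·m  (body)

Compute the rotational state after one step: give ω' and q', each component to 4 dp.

gyro term ω×Iω = (0.1386, -0.0840, -0.0165)
(τ − ω×Iω)/I = (-0.2700, 1.4933, -2.3917)
ω' = ω + α·dt = (0.4946, 1.1299, -1.4478)
Hamilton product q⊗(0,ω) = (1.4000000, -1.1000000, 0.5000000, 0.0000000)
updated quaternion q' = (0.0140, -0.0110, 0.0050, 0.9998)

ω' = (0.4946, 1.1299, -1.4478)
q' = (0.0140, -0.0110, 0.0050, 0.9998)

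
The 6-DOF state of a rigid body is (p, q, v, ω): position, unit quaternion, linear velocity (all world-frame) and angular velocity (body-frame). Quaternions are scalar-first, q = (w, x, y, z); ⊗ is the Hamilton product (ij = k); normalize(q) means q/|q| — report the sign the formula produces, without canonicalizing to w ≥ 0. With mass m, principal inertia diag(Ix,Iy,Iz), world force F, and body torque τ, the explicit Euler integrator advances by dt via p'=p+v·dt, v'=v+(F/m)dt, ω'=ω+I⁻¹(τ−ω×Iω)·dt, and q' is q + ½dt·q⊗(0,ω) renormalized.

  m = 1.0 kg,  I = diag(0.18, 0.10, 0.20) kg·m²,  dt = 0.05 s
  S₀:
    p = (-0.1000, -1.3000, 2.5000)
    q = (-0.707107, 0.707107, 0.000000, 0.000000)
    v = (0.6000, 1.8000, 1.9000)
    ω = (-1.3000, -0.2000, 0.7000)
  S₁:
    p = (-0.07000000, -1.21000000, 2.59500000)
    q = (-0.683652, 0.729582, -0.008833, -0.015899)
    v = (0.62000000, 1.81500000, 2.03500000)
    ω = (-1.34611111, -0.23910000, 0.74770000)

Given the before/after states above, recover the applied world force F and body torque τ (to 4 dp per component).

F = (0.4000, 0.3000, 2.7000)
τ = (-0.1800, -0.0600, 0.1700)

v₁ − v₀ = (0.02000000, 0.01500000, 0.13500000)
F = m·Δv/dt = (0.4000, 0.3000, 2.7000)
Δω = ω₁−ω₀ = (-0.04611111, -0.03910000, 0.04770000)
ω₀×(Iω₀) = (-0.0140, 0.0182, -0.0208)
applied torque τ = (-0.1800, -0.0600, 0.1700)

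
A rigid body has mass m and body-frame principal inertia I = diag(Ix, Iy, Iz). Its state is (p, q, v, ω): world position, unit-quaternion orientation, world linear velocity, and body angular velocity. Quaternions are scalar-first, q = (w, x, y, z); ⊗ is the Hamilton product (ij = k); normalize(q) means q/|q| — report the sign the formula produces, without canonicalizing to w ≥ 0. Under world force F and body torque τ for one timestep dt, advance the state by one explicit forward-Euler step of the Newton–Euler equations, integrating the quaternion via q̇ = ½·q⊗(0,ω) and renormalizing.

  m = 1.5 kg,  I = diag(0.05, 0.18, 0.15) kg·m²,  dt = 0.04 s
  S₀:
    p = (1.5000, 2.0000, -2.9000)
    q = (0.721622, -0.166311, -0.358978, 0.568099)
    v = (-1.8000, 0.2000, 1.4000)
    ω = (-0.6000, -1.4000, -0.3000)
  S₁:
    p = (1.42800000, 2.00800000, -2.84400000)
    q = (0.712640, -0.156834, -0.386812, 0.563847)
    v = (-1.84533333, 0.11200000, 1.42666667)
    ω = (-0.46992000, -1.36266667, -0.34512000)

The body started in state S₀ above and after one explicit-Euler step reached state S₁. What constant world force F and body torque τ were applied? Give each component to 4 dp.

velocity change Δv = (-0.04533333, -0.08800000, 0.02666667)
F = m·Δv/dt = (-1.7000, -3.3000, 1.0000)
Δω = ω₁−ω₀ = (0.13008000, 0.03733333, -0.04512000)
ω₀×(Iω₀) = (-0.0126, -0.0180, 0.1092)
τ = I·(Δω/dt) + ω₀×(Iω₀) = (0.1500, 0.1500, -0.0600)

F = (-1.7000, -3.3000, 1.0000)
τ = (0.1500, 0.1500, -0.0600)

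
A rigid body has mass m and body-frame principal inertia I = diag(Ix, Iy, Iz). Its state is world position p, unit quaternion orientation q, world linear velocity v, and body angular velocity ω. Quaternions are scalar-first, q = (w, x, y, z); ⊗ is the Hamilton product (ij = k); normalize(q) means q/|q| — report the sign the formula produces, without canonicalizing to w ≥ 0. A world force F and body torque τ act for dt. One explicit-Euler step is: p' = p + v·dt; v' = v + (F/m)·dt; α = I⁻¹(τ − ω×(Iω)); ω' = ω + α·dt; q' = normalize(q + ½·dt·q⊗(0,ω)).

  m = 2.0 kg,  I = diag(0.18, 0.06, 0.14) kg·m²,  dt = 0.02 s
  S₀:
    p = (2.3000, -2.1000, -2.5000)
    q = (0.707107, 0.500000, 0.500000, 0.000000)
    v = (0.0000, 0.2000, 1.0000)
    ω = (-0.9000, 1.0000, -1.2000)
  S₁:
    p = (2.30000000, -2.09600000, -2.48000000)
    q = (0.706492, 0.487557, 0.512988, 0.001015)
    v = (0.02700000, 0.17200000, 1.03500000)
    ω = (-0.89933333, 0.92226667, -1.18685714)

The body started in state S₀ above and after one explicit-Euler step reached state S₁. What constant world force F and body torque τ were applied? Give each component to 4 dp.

Δω = ω₁−ω₀ = (0.00066667, -0.07773333, 0.01314286)
τ = I·(Δω/dt) + ω₀×(Iω₀) = (-0.0900, -0.1900, 0.2000)
velocity change Δv = (0.02700000, -0.02800000, 0.03500000)
m·(v₁−v₀)/dt = (2.7000, -2.8000, 3.5000)

F = (2.7000, -2.8000, 3.5000)
τ = (-0.0900, -0.1900, 0.2000)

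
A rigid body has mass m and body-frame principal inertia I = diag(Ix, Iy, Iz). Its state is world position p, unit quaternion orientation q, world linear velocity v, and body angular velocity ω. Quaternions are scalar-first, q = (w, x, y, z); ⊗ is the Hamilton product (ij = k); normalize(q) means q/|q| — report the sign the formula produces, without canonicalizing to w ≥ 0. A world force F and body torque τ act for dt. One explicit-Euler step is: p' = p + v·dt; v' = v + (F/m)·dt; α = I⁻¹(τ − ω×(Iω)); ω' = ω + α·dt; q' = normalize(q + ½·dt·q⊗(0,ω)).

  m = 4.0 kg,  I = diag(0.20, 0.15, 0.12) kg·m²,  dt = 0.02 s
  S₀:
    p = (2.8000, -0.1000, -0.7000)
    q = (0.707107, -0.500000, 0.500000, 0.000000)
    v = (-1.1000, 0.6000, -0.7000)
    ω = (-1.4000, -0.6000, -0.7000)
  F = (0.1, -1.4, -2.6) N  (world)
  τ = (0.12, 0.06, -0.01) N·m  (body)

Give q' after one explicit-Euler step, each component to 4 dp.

q⊗(0,ω) = (-0.4000000, -1.3399498, -0.7742642, 0.5050251)
q' = normalize(q + ½dt·q⊗(0,ω)) = (0.7030, -0.5133, 0.4922, 0.0050)

q' = (0.7030, -0.5133, 0.4922, 0.0050)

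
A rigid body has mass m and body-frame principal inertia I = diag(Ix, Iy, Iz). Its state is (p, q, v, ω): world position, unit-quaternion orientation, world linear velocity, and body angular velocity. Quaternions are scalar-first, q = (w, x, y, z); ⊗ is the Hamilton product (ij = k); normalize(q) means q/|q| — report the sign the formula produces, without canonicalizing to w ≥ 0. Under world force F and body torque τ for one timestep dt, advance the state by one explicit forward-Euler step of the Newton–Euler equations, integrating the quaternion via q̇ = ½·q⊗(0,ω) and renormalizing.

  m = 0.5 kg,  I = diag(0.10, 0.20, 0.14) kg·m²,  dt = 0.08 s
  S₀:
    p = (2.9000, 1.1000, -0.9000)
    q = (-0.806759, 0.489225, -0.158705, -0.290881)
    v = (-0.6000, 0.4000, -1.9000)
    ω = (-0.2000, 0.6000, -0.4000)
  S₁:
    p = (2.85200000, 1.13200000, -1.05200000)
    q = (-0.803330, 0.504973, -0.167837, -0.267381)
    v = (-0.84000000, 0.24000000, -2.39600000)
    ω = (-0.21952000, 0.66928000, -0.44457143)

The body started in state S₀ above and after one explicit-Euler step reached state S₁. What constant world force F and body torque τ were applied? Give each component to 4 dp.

Δv = v₁−v₀ = (-0.24000000, -0.16000000, -0.49600000)
applied force F = (-1.5000, -1.0000, -3.1000)
rate change Δω = (-0.01952000, 0.06928000, -0.04457143)
applied torque τ = (-0.0100, 0.1700, -0.0900)

F = (-1.5000, -1.0000, -3.1000)
τ = (-0.0100, 0.1700, -0.0900)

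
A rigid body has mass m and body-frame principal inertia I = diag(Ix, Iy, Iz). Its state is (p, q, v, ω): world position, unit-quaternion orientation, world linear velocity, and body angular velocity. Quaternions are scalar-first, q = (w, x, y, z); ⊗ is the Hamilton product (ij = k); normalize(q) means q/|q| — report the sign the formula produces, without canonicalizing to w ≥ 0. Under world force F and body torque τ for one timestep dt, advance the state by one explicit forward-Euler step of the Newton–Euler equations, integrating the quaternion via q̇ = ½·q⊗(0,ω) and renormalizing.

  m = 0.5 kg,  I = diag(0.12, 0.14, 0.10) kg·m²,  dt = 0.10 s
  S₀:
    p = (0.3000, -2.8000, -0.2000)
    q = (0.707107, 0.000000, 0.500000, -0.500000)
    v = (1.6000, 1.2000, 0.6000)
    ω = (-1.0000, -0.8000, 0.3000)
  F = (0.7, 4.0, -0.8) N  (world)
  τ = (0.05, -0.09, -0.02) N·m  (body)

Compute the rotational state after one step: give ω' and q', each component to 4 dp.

precession coupling ω×(Iω) = (0.0096, -0.0060, 0.0160)
α = I⁻¹(τ − ω×Iω) = (0.3367, -0.6000, -0.3600)
new body rate ω' = (-0.9663, -0.8600, 0.2640)
Hamilton product q⊗(0,ω) = (0.5500000, -0.9571070, -0.0656856, 0.7121321)
updated quaternion q' = (0.7330, -0.0478, 0.4956, -0.4634)

ω' = (-0.9663, -0.8600, 0.2640)
q' = (0.7330, -0.0478, 0.4956, -0.4634)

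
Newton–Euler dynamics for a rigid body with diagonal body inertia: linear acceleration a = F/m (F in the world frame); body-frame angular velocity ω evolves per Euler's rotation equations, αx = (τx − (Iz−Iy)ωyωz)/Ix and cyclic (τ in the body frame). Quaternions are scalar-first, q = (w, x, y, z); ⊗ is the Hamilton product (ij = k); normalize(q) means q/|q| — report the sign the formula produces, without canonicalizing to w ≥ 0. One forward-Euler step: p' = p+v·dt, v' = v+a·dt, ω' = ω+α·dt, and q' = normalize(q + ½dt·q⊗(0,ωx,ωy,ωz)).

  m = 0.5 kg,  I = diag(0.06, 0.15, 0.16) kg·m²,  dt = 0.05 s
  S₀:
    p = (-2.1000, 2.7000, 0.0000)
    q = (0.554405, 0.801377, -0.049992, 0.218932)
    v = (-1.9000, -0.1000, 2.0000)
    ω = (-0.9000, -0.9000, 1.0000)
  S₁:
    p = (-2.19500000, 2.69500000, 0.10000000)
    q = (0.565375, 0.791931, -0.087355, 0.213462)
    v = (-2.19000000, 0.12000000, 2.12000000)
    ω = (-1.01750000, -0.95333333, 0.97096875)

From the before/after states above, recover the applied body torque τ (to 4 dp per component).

rate change Δω = (-0.11750000, -0.05333333, -0.02903125)
precession coupling = (-0.0090, 0.0900, 0.0729)
I·α + gyro = (-0.1500, -0.0700, -0.0200)

τ = (-0.1500, -0.0700, -0.0200)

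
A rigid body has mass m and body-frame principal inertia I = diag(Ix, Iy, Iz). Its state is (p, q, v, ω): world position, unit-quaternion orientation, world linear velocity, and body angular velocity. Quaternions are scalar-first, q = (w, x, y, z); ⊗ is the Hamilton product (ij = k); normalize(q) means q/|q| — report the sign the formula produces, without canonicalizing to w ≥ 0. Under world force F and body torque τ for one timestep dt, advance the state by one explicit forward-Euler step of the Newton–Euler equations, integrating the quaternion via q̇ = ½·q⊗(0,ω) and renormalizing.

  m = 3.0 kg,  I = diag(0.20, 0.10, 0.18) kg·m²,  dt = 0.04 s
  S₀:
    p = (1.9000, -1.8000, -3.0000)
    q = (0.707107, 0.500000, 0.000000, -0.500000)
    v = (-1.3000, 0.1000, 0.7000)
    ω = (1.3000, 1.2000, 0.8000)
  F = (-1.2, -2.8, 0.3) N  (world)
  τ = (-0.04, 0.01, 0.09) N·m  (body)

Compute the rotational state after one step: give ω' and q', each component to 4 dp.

α = I⁻¹(τ − ω×Iω) = (-0.5840, -0.1080, 1.3667)
new body rate ω' = (1.2766, 1.1957, 0.8547)
Hamilton product q⊗(0,ω) = (-0.2500000, 1.5192391, -0.2014716, 1.1656856)
q' = normalize(q + ½dt·q⊗(0,ω)) = (0.7016, 0.5300, -0.0040, -0.4763)

ω' = (1.2766, 1.1957, 0.8547)
q' = (0.7016, 0.5300, -0.0040, -0.4763)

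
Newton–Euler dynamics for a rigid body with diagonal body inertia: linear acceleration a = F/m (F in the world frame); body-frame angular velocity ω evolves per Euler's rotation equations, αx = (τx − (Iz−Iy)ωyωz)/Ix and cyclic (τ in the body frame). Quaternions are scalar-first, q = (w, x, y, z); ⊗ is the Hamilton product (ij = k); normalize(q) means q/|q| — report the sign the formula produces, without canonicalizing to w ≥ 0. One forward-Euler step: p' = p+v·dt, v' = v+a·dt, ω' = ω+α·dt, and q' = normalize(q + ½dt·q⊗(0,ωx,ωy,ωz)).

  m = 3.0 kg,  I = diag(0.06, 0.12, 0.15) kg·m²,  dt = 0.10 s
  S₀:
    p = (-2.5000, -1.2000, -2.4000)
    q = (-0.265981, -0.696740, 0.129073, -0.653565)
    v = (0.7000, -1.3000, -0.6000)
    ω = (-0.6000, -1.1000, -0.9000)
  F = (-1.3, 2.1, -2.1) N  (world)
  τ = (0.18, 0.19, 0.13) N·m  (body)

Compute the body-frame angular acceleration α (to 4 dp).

ω×(Iω) gyroscopic = (0.0297, -0.0486, 0.0396)
α = I⁻¹(τ − ω×Iω) = (2.5050, 1.9883, 0.6027)

α = (2.5050, 1.9883, 0.6027)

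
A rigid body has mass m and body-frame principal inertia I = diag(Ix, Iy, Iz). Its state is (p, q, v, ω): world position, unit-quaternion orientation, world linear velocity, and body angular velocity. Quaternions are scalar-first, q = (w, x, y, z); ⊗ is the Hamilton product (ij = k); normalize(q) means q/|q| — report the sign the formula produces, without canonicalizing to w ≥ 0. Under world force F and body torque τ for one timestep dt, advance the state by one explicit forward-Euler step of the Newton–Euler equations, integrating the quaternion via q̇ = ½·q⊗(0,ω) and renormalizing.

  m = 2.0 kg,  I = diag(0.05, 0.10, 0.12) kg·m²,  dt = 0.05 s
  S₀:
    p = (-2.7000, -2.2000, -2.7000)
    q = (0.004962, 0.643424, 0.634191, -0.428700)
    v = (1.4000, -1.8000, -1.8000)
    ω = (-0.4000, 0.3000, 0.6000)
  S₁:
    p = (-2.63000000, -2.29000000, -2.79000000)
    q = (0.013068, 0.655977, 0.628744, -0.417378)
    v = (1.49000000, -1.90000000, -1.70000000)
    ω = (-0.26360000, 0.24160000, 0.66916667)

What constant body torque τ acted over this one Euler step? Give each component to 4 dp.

Δω = ω₁−ω₀ = (0.13640000, -0.05840000, 0.06916667)
precession coupling = (0.0036, 0.0168, -0.0060)
I·α + gyro = (0.1400, -0.1000, 0.1600)

τ = (0.1400, -0.1000, 0.1600)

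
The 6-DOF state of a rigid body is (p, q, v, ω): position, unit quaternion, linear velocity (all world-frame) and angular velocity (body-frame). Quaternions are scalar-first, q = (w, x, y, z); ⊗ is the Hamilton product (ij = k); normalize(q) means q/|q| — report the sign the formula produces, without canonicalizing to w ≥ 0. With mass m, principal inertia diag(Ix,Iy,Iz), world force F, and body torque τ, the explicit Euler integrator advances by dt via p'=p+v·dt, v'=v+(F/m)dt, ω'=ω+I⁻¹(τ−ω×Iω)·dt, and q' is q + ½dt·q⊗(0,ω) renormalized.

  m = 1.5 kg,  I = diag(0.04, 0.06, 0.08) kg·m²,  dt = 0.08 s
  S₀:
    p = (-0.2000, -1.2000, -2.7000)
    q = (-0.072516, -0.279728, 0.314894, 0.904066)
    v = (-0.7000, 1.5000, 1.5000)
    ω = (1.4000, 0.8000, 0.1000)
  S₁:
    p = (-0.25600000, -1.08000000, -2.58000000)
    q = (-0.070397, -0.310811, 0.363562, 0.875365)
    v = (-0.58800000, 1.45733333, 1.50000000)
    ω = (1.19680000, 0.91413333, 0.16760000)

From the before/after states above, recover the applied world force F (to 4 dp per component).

v₁ − v₀ = (0.11200000, -0.04266667, 0.00000000)
m·(v₁−v₀)/dt = (2.1000, -0.8000, 0.0000)

F = (2.1000, -0.8000, 0.0000)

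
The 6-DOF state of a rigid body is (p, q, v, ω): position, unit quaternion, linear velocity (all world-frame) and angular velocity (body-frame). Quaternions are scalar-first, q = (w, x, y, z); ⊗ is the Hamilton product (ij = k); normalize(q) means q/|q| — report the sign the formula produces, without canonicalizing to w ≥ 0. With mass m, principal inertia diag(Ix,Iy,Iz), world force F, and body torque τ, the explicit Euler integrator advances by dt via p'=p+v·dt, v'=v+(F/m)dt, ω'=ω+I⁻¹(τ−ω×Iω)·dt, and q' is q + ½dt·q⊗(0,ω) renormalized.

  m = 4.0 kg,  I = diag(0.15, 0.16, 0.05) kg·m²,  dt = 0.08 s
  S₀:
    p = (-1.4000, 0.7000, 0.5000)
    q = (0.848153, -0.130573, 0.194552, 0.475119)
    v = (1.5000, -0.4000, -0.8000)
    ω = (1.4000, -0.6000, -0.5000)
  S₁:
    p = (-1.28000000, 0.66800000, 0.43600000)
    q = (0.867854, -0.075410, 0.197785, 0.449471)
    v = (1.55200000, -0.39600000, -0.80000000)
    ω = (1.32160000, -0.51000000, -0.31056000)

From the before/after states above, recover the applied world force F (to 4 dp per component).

velocity change Δv = (0.05200000, 0.00400000, 0.00000000)
applied force F = (2.6000, 0.2000, 0.0000)

F = (2.6000, 0.2000, 0.0000)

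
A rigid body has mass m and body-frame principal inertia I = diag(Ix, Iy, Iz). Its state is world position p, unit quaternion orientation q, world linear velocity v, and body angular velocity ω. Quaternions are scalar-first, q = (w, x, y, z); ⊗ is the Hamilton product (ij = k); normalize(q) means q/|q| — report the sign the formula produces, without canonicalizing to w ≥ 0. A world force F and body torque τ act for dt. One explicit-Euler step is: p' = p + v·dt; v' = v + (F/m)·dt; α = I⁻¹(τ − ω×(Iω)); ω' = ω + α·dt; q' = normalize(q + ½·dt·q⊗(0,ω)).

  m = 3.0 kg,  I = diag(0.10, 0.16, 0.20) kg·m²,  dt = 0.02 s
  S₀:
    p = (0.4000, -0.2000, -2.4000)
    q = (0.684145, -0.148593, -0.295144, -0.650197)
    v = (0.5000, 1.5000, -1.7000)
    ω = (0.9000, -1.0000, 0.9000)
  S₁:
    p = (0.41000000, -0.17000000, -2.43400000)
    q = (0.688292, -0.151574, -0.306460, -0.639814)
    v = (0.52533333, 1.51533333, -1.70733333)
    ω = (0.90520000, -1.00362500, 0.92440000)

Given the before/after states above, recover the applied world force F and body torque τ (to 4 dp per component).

Δv = v₁−v₀ = (0.02533333, 0.01533333, -0.00733333)
m·(v₁−v₀)/dt = (3.8000, 2.3000, -1.1000)
ω₁ − ω₀ = (0.00520000, -0.00362500, 0.02440000)
gyro term ω₀×Iω₀ = (-0.0360, -0.0810, -0.0540)
applied torque τ = (-0.0100, -0.1100, 0.1900)

F = (3.8000, 2.3000, -1.1000)
τ = (-0.0100, -0.1100, 0.1900)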